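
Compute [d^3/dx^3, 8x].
24\frac{d^{2}}{dx^{2}}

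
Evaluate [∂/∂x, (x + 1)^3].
3 \left(x + 1\right)^{2}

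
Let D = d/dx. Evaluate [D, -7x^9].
- 63 x^{8}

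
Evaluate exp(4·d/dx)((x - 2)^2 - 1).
x^{2} + 4 x + 3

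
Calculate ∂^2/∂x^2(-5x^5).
- 100 x^{3}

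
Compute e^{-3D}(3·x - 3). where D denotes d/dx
3 x - 12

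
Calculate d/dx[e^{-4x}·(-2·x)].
2 \left(4 x - 1\right) e^{- 4 x}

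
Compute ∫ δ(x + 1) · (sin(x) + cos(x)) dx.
- \sin{\left(1 \right)} + \cos{\left(1 \right)}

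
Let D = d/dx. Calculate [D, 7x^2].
14 x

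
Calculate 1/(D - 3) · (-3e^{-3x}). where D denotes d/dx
\frac{e^{- 3 x}}{2}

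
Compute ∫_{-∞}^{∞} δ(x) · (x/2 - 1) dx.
-1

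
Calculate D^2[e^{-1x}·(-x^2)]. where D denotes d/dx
\left(- x^{2} + 4 x - 2\right) e^{- x}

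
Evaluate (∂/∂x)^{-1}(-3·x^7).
- \frac{3 x^{8}}{8}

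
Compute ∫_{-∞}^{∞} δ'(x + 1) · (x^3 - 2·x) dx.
-1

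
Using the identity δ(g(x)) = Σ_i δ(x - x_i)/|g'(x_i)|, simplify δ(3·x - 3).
\frac{\delta(x - 1)}{3}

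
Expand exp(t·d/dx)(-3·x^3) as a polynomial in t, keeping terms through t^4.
- 3 t^{3} - 9 t^{2} x - 9 t x^{2} - 3 x^{3}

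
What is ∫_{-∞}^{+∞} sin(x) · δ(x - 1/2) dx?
\sin{\left(\frac{1}{2} \right)}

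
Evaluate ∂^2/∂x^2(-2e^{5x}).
- 50 e^{5 x}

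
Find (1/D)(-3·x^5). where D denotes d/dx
- \frac{x^{6}}{2}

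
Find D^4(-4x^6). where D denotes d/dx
- 1440 x^{2}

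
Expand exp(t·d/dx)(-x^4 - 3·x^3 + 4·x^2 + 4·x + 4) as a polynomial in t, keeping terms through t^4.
- t^{4} - t^{3} \left(4 x + 3\right) - t^{2} \left(6 x^{2} + 9 x - 4\right) - t \left(4 x^{3} + 9 x^{2} - 8 x - 4\right) - x^{4} - 3 x^{3} + 4 x^{2} + 4 x + 4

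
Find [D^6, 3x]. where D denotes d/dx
18D^{5}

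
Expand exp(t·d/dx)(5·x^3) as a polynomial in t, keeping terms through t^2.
5 x \left(3 t^{2} + 3 t x + x^{2}\right)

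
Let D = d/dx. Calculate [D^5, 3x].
15D^{4}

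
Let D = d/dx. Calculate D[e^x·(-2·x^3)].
2 x^{2} \left(- x - 3\right) e^{x}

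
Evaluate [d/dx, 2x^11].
22 x^{10}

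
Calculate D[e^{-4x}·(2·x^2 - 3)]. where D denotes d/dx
4 \left(- 2 x^{2} + x + 3\right) e^{- 4 x}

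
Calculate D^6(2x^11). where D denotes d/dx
665280 x^{5}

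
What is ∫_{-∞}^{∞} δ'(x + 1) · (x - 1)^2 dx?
4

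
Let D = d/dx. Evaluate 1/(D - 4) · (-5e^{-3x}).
\frac{5 e^{- 3 x}}{7}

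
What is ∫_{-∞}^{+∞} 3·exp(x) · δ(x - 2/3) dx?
3 e^{\frac{2}{3}}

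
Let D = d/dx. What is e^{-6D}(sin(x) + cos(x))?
\sqrt{2} \cos{\left(- x + \frac{\pi}{4} + 6 \right)}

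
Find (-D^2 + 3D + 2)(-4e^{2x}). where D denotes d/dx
- 16 e^{2 x}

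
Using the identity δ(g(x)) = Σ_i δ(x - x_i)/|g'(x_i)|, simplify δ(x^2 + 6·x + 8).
\frac{\delta(x + 2) + \delta(x + 4)}{2}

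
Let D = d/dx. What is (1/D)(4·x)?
2 x^{2}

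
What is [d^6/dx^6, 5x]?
30\frac{d^{5}}{dx^{5}}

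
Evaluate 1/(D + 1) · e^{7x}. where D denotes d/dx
\frac{e^{7 x}}{8}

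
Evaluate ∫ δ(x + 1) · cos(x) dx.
\cos{\left(1 \right)}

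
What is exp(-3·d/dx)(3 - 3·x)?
12 - 3 x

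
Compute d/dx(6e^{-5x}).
- 30 e^{- 5 x}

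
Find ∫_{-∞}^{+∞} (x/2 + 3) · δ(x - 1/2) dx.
\frac{13}{4}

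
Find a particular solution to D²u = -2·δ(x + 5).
-|x + 5|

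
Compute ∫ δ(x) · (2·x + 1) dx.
1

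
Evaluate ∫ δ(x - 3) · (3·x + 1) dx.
10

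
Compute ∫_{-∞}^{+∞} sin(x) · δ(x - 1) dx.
\sin{\left(1 \right)}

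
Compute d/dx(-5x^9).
- 45 x^{8}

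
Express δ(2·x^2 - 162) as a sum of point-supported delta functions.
\frac{\delta(x - 9) + \delta(x + 9)}{36}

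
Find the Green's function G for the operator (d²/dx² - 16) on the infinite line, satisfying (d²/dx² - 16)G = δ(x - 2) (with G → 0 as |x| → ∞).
-\frac{e^{-4|x - 2|}}{8}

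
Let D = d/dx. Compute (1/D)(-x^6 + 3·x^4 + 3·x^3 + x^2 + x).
- \frac{x^{7}}{7} + \frac{3 x^{5}}{5} + \frac{3 x^{4}}{4} + \frac{x^{3}}{3} + \frac{x^{2}}{2}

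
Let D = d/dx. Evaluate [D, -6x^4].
- 24 x^{3}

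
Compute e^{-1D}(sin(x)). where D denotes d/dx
\sin{\left(x - 1 \right)}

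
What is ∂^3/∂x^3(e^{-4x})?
- 64 e^{- 4 x}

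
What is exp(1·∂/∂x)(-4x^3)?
- 4 x^{3} - 12 x^{2} - 12 x - 4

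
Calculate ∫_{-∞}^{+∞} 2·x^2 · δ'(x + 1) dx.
4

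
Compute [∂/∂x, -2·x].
-2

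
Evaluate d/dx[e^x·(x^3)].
x^{2} \left(x + 3\right) e^{x}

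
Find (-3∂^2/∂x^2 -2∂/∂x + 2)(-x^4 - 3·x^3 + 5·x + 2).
- 2 x^{4} + 2 x^{3} + 54 x^{2} + 64 x - 6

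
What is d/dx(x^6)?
6 x^{5}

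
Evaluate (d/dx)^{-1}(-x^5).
- \frac{x^{6}}{6}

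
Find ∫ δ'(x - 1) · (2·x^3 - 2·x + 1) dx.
-4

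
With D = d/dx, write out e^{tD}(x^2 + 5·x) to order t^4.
t^{2} + t \left(2 x + 5\right) + x^{2} + 5 x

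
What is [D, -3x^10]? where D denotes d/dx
- 30 x^{9}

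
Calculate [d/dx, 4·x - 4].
4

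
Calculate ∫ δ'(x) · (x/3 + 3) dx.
- \frac{1}{3}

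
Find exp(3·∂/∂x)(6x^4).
6 x^{4} + 72 x^{3} + 324 x^{2} + 648 x + 486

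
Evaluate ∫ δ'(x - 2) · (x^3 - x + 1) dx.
-11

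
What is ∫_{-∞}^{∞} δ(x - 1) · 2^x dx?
2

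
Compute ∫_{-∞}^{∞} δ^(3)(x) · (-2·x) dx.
0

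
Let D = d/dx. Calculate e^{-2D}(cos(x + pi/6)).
\cos{\left(x - 2 + \frac{\pi}{6} \right)}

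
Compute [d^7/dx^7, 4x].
28\frac{d^{6}}{dx^{6}}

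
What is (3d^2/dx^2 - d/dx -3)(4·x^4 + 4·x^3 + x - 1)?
- 12 x^{4} - 28 x^{3} + 132 x^{2} + 69 x + 2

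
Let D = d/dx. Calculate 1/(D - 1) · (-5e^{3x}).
- \frac{5 e^{3 x}}{2}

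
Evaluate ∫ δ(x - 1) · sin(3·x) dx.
\sin{\left(3 \right)}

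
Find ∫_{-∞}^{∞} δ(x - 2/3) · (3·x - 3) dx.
-1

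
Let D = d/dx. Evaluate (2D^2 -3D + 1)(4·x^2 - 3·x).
4 x^{2} - 27 x + 25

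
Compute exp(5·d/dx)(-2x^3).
- 2 x^{3} - 30 x^{2} - 150 x - 250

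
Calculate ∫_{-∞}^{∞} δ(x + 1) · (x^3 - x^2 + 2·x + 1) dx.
-3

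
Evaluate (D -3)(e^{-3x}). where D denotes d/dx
- 6 e^{- 3 x}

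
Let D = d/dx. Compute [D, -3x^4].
- 12 x^{3}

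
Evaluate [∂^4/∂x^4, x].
4\frac{d^{3}}{dx^{3}}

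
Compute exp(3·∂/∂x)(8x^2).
8 x^{2} + 48 x + 72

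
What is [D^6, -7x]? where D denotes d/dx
-42D^{5}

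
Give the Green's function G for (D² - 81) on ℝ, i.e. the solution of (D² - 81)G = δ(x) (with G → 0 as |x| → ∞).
-\frac{e^{-9|x|}}{18}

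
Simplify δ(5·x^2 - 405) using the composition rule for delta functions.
\frac{\delta(x - 9) + \delta(x + 9)}{90}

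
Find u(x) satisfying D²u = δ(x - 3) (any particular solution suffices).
\frac{|x - 3|}{2}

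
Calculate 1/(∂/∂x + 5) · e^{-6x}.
- e^{- 6 x}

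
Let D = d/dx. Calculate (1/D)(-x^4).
- \frac{x^{5}}{5}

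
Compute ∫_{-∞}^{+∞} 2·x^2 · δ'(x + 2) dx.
8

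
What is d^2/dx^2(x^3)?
6 x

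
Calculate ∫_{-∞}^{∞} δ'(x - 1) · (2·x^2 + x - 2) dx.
-5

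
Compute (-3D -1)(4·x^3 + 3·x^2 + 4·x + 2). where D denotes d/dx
- 4 x^{3} - 39 x^{2} - 22 x - 14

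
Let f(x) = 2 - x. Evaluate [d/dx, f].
-1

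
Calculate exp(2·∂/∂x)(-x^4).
- x^{4} - 8 x^{3} - 24 x^{2} - 32 x - 16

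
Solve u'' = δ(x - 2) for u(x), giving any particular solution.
\frac{|x - 2|}{2}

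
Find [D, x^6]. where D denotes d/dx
6 x^{5}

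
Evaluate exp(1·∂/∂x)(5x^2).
5 x^{2} + 10 x + 5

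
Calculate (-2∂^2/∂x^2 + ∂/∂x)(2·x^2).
4 x - 8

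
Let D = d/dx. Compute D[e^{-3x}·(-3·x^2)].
3 x \left(3 x - 2\right) e^{- 3 x}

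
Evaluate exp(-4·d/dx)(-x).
4 - x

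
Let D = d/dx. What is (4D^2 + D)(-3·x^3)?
9 x \left(- x - 8\right)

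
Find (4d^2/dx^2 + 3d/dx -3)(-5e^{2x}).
- 95 e^{2 x}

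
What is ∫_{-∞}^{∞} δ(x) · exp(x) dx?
1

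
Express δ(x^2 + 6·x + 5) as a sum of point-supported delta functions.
\frac{\delta(x + 1) + \delta(x + 5)}{4}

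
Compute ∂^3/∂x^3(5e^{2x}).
40 e^{2 x}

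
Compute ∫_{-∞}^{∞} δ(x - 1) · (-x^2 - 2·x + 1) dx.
-2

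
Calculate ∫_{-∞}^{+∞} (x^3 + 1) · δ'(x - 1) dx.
-3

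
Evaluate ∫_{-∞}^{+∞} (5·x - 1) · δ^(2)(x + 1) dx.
0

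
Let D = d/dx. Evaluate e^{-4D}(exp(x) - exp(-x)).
- e^{4 - x} + e^{x - 4}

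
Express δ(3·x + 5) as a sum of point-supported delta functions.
\frac{\delta(x + 5/3)}{3}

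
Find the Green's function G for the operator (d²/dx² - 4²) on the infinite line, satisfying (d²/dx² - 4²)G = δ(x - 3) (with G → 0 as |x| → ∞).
-\frac{e^{-4|x - 3|}}{8}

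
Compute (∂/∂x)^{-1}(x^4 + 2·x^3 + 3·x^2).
\frac{x^{5}}{5} + \frac{x^{4}}{2} + x^{3}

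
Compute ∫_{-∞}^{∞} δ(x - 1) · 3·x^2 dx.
3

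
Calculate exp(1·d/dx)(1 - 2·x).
- 2 x - 1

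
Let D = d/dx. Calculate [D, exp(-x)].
- e^{- x}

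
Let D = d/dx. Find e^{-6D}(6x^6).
6 x^{6} - 216 x^{5} + 3240 x^{4} - 25920 x^{3} + 116640 x^{2} - 279936 x + 279936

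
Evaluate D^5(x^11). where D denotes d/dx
55440 x^{6}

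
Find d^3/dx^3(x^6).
120 x^{3}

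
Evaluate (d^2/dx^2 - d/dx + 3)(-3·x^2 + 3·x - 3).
- 9 x^{2} + 15 x - 18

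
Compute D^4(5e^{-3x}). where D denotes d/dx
405 e^{- 3 x}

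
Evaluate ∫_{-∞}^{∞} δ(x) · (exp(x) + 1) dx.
2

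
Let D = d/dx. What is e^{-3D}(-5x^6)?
- 5 x^{6} + 90 x^{5} - 675 x^{4} + 2700 x^{3} - 6075 x^{2} + 7290 x - 3645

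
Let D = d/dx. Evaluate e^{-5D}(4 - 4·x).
24 - 4 x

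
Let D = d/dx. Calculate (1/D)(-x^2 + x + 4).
- \frac{x^{3}}{3} + \frac{x^{2}}{2} + 4 x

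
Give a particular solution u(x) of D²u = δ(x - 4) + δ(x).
\frac{|x - 4|}{2} + \frac{|x|}{2}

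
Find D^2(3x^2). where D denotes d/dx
6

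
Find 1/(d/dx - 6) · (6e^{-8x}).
- \frac{3 e^{- 8 x}}{7}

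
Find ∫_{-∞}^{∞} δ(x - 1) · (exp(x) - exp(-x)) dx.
2 \sinh{\left(1 \right)}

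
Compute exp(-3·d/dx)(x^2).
x^{2} - 6 x + 9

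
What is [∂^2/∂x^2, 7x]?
14\frac{d}{dx}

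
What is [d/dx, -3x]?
-3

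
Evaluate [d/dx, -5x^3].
- 15 x^{2}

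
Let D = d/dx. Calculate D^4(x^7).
840 x^{3}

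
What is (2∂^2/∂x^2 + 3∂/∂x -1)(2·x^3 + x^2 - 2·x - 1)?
- 2 x^{3} + 17 x^{2} + 32 x - 1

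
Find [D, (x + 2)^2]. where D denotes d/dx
2 x + 4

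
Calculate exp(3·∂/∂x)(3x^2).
3 x^{2} + 18 x + 27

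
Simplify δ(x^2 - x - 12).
\frac{\delta(x + 3) + \delta(x - 4)}{7}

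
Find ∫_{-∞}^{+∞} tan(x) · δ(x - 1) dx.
\tan{\left(1 \right)}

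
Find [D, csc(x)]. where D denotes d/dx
- \cot{\left(x \right)} \csc{\left(x \right)}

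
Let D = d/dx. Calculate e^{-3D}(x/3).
\frac{x}{3} - 1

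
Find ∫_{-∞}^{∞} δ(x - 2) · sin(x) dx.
\sin{\left(2 \right)}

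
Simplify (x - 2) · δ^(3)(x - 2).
-3\delta^{(2)}(x - 2)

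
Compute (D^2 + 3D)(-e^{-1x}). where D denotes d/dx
2 e^{- x}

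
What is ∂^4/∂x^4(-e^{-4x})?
- 256 e^{- 4 x}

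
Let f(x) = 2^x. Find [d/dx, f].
2^{x} \log{\left(2 \right)}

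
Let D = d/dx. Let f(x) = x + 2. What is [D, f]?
1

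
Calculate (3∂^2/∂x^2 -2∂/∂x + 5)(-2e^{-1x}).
- 20 e^{- x}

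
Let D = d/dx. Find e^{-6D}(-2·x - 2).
10 - 2 x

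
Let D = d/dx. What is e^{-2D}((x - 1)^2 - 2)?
x^{2} - 6 x + 7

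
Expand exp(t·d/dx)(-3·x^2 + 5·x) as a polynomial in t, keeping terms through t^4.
- 3 t^{2} - t \left(6 x - 5\right) - 3 x^{2} + 5 x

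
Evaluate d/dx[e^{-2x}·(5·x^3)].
x^{2} \left(15 - 10 x\right) e^{- 2 x}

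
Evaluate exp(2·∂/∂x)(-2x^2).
- 2 x^{2} - 8 x - 8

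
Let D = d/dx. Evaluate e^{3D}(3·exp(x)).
3 e^{x + 3}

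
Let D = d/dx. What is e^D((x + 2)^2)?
x^{2} + 6 x + 9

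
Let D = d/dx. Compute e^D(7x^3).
7 x^{3} + 21 x^{2} + 21 x + 7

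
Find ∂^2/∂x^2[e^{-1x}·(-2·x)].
2 \left(2 - x\right) e^{- x}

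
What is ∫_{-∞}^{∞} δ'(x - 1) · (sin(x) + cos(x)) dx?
- \cos{\left(1 \right)} + \sin{\left(1 \right)}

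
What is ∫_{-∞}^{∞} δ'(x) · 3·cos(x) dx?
0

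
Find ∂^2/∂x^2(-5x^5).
- 100 x^{3}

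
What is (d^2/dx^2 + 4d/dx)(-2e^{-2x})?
8 e^{- 2 x}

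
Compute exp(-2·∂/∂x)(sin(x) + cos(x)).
\sqrt{2} \cos{\left(- x + \frac{\pi}{4} + 2 \right)}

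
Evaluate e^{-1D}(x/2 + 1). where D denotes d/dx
\frac{x}{2} + \frac{1}{2}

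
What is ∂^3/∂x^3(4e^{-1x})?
- 4 e^{- x}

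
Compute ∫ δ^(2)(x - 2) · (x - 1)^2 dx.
2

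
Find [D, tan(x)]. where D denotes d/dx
\frac{1}{\cos^{2}{\left(x \right)}}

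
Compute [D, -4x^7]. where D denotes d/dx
- 28 x^{6}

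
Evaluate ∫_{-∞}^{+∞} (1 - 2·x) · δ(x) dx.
1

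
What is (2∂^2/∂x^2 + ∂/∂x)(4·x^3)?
12 x \left(x + 4\right)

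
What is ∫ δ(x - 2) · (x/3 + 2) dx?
\frac{8}{3}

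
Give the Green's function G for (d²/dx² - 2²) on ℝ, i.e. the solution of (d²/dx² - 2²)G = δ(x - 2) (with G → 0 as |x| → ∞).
-\frac{e^{-2|x - 2|}}{4}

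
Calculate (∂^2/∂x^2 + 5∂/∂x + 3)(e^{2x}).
17 e^{2 x}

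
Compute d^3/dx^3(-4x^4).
- 96 x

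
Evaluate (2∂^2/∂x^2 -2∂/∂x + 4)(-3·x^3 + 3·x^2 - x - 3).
- 12 x^{3} + 30 x^{2} - 52 x + 2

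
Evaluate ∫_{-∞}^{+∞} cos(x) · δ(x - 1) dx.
\cos{\left(1 \right)}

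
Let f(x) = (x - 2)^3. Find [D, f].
3 \left(x - 2\right)^{2}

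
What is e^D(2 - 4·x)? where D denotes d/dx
- 4 x - 2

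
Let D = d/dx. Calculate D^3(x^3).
6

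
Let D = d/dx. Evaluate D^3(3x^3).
18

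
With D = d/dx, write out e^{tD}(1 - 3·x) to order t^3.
- 3 t - 3 x + 1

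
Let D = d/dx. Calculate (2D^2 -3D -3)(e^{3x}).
6 e^{3 x}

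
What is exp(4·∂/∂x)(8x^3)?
8 x^{3} + 96 x^{2} + 384 x + 512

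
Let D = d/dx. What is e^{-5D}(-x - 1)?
4 - x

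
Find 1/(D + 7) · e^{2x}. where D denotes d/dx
\frac{e^{2 x}}{9}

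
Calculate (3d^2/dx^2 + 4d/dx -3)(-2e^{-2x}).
- 2 e^{- 2 x}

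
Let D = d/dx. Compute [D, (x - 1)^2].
2 x - 2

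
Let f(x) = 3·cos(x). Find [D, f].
- 3 \sin{\left(x \right)}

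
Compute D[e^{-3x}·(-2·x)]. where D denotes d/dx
2 \left(3 x - 1\right) e^{- 3 x}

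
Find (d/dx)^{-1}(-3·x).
- \frac{3 x^{2}}{2}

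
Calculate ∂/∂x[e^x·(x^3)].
x^{2} \left(x + 3\right) e^{x}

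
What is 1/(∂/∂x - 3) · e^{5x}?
\frac{e^{5 x}}{2}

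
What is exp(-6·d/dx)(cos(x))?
\cos{\left(x - 6 \right)}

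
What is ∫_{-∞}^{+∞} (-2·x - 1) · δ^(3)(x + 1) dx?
0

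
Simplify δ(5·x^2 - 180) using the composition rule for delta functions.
\frac{\delta(x - 6) + \delta(x + 6)}{60}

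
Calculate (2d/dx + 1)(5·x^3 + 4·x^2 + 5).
5 x^{3} + 34 x^{2} + 16 x + 5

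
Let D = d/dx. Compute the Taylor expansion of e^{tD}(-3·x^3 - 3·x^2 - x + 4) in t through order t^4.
- 3 t^{3} - t^{2} \left(9 x + 3\right) - t \left(9 x^{2} + 6 x + 1\right) - 3 x^{3} - 3 x^{2} - x + 4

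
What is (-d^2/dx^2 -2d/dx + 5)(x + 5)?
5 x + 23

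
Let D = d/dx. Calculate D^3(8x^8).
2688 x^{5}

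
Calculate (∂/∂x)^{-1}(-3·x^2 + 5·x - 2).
- x^{3} + \frac{5 x^{2}}{2} - 2 x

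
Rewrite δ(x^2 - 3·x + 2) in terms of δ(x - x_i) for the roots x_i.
\frac{\delta(x - 1) + \delta(x - 2)}{1}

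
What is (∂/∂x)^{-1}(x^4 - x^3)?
\frac{x^{5}}{5} - \frac{x^{4}}{4}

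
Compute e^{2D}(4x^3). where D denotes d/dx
4 x^{3} + 24 x^{2} + 48 x + 32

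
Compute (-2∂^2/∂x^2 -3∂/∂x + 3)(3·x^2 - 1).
9 x^{2} - 18 x - 15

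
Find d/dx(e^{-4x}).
- 4 e^{- 4 x}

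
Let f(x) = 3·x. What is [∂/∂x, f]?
3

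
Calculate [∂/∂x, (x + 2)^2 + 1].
2 x + 4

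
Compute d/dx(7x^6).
42 x^{5}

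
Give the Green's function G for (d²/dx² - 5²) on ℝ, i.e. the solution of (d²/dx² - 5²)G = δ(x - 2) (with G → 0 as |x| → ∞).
-\frac{e^{-5|x - 2|}}{10}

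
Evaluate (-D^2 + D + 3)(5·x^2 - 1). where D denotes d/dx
15 x^{2} + 10 x - 13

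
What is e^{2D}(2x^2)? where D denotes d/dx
2 x^{2} + 8 x + 8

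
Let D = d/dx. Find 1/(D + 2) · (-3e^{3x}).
- \frac{3 e^{3 x}}{5}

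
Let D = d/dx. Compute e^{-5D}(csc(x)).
\csc{\left(x - 5 \right)}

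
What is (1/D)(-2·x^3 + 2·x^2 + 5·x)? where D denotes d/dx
- \frac{x^{4}}{2} + \frac{2 x^{3}}{3} + \frac{5 x^{2}}{2}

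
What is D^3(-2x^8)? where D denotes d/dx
- 672 x^{5}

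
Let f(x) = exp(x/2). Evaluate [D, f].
\frac{e^{\frac{x}{2}}}{2}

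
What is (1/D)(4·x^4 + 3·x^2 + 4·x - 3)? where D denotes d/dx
\frac{4 x^{5}}{5} + x^{3} + 2 x^{2} - 3 x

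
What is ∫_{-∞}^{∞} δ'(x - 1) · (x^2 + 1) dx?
-2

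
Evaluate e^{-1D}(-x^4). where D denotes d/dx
- x^{4} + 4 x^{3} - 6 x^{2} + 4 x - 1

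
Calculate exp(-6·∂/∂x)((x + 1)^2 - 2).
x^{2} - 10 x + 23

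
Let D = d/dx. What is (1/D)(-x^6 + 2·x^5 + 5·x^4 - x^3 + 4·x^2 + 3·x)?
- \frac{x^{7}}{7} + \frac{x^{6}}{3} + x^{5} - \frac{x^{4}}{4} + \frac{4 x^{3}}{3} + \frac{3 x^{2}}{2}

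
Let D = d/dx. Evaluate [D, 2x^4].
8 x^{3}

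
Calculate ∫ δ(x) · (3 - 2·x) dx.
3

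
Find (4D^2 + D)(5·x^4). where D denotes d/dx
20 x^{2} \left(x + 12\right)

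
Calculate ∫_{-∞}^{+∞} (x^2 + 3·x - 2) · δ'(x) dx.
-3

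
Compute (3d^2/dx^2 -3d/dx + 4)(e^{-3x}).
40 e^{- 3 x}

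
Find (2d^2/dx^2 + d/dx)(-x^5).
5 x^{3} \left(- x - 8\right)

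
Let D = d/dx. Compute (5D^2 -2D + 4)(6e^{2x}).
120 e^{2 x}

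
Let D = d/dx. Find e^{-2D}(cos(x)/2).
\frac{\cos{\left(x - 2 \right)}}{2}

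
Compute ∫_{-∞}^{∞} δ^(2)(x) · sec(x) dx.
1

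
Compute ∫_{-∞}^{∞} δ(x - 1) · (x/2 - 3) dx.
- \frac{5}{2}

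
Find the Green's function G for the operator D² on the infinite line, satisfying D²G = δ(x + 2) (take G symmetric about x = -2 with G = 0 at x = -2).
\frac{|x + 2|}{2}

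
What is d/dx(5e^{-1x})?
- 5 e^{- x}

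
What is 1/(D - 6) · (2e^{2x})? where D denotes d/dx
- \frac{e^{2 x}}{2}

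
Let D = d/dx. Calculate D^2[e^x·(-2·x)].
2 \left(- x - 2\right) e^{x}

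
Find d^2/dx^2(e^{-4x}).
16 e^{- 4 x}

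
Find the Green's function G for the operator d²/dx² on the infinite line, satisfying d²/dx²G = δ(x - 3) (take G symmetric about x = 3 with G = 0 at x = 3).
\frac{|x - 3|}{2}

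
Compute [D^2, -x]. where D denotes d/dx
-2D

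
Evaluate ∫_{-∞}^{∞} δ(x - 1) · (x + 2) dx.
3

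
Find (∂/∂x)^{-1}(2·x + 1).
x^{2} + x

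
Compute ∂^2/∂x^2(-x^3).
- 6 x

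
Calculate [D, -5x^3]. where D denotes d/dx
- 15 x^{2}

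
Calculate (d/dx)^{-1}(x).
\frac{x^{2}}{2}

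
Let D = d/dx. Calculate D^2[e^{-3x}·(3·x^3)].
9 x \left(3 x^{2} - 6 x + 2\right) e^{- 3 x}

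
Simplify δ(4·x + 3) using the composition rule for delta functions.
\frac{\delta(x + 3/4)}{4}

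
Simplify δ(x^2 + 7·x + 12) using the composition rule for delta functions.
\frac{\delta(x + 3) + \delta(x + 4)}{1}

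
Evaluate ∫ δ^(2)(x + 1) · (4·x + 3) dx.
0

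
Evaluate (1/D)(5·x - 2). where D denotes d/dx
\frac{5 x^{2}}{2} - 2 x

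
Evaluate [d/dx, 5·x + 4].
5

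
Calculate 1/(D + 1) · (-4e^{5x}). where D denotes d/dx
- \frac{2 e^{5 x}}{3}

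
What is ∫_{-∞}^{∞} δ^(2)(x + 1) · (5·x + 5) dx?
0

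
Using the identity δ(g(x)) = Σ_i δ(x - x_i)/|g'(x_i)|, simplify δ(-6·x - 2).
\frac{\delta(x + 1/3)}{6}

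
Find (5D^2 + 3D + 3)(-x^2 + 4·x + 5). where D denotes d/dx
- 3 x^{2} + 6 x + 17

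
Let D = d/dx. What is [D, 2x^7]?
14 x^{6}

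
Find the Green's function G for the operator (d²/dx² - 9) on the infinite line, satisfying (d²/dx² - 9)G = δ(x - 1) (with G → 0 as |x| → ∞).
-\frac{e^{-3|x - 1|}}{6}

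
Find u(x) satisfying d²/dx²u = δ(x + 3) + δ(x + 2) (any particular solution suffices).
\frac{|x + 3|}{2} + \frac{|x + 2|}{2}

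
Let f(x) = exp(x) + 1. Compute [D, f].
e^{x}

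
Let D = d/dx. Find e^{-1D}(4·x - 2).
4 x - 6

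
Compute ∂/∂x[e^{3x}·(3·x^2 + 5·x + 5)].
\left(9 x^{2} + 21 x + 20\right) e^{3 x}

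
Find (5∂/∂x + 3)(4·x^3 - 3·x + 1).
12 x^{3} + 60 x^{2} - 9 x - 12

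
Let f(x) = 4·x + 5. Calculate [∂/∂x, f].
4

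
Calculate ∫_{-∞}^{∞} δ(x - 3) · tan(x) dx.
\tan{\left(3 \right)}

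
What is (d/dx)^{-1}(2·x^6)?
\frac{2 x^{7}}{7}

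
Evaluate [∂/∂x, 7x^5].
35 x^{4}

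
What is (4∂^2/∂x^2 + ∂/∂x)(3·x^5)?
15 x^{3} \left(x + 16\right)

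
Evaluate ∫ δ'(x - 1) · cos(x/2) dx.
\frac{\sin{\left(\frac{1}{2} \right)}}{2}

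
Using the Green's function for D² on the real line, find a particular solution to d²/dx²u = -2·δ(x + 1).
-|x + 1|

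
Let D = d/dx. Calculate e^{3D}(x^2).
x^{2} + 6 x + 9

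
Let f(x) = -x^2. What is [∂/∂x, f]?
- 2 x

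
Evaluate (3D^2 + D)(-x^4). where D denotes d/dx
4 x^{2} \left(- x - 9\right)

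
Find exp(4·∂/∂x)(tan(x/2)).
\tan{\left(\frac{x}{2} + 2 \right)}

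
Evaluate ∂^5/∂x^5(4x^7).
10080 x^{2}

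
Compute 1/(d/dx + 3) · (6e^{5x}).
\frac{3 e^{5 x}}{4}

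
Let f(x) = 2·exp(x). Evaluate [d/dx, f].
2 e^{x}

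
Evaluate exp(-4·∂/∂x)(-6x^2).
- 6 x^{2} + 48 x - 96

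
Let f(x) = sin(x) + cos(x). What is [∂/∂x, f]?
- \sin{\left(x \right)} + \cos{\left(x \right)}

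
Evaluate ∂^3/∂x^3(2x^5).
120 x^{2}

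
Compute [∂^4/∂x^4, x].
4\frac{d^{3}}{dx^{3}}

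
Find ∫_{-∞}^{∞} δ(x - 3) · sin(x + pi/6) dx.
\sin{\left(\frac{\pi}{6} + 3 \right)}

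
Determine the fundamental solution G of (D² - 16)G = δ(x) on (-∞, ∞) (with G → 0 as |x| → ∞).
-\frac{e^{-4|x|}}{8}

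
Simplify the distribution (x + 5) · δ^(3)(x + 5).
-3\delta^{(2)}(x + 5)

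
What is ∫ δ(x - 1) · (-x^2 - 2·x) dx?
-3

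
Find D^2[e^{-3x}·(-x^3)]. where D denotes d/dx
3 x \left(- 3 x^{2} + 6 x - 2\right) e^{- 3 x}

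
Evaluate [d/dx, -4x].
-4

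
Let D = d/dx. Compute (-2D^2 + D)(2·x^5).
10 x^{3} \left(x - 8\right)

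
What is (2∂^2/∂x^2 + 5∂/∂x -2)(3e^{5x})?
219 e^{5 x}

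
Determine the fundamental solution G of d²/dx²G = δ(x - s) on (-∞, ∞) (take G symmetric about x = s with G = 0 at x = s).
\frac{|x - s|}{2}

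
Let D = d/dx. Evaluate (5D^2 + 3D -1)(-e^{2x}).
- 25 e^{2 x}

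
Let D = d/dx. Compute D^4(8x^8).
13440 x^{4}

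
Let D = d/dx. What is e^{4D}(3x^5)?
3 x^{5} + 60 x^{4} + 480 x^{3} + 1920 x^{2} + 3840 x + 3072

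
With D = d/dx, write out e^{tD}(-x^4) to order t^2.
x^{2} \left(- 6 t^{2} - 4 t x - x^{2}\right)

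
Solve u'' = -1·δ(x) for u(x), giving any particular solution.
-\frac{|x|}{2}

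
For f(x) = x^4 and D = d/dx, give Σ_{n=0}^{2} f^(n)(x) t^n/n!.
x^{2} \left(6 t^{2} + 4 t x + x^{2}\right)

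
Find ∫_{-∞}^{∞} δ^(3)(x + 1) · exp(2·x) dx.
- \frac{8}{e^{2}}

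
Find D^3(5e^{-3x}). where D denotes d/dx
- 135 e^{- 3 x}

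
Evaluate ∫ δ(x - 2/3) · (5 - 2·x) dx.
\frac{11}{3}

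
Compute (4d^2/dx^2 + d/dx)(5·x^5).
25 x^{3} \left(x + 16\right)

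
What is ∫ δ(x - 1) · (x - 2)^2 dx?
1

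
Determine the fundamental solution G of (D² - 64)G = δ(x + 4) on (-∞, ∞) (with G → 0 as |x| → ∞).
-\frac{e^{-8|x + 4|}}{16}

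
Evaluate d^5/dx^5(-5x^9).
- 75600 x^{4}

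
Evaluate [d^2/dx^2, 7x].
14\frac{d}{dx}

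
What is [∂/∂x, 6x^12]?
72 x^{11}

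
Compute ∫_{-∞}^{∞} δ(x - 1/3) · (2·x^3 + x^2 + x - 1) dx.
- \frac{13}{27}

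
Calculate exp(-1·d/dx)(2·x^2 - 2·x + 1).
2 x^{2} - 6 x + 5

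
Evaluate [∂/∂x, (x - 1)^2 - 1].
2 x - 2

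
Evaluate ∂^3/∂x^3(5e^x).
5 e^{x}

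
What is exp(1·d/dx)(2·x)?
2 x + 2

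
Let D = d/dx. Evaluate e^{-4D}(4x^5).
4 x^{5} - 80 x^{4} + 640 x^{3} - 2560 x^{2} + 5120 x - 4096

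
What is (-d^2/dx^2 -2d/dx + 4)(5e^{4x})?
- 100 e^{4 x}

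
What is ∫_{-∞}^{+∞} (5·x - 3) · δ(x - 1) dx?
2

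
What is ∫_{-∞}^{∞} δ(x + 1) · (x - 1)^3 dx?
-8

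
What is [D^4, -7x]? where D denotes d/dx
-28D^{3}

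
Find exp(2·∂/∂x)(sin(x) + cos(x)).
\sqrt{2} \sin{\left(x + \frac{\pi}{4} + 2 \right)}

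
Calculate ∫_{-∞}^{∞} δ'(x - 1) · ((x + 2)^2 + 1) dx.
-6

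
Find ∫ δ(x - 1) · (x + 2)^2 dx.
9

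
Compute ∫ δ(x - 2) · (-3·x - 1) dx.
-7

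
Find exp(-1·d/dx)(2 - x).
3 - x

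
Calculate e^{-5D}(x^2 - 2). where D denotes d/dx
x^{2} - 10 x + 23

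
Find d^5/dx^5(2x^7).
5040 x^{2}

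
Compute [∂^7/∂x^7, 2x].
14\frac{d^{6}}{dx^{6}}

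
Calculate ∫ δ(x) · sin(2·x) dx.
0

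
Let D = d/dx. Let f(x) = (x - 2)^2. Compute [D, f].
2 x - 4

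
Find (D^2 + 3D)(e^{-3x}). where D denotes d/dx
0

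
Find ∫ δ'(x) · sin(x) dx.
-1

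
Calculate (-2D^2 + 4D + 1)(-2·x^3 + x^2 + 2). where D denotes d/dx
- 2 x^{3} - 23 x^{2} + 32 x - 2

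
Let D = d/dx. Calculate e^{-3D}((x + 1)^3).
x^{3} - 6 x^{2} + 12 x - 8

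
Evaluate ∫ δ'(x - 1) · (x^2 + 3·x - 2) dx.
-5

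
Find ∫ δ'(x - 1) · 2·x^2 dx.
-4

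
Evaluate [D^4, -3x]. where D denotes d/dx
-12D^{3}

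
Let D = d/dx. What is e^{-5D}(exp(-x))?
e^{5 - x}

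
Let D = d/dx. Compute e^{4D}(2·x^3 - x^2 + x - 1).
2 x^{3} + 23 x^{2} + 89 x + 115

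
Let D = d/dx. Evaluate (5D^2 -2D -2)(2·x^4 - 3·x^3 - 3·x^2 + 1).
- 4 x^{4} - 10 x^{3} + 144 x^{2} - 78 x - 32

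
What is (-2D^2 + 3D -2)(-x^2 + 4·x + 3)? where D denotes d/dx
2 x^{2} - 14 x + 10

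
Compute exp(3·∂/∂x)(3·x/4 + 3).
\frac{3 x}{4} + \frac{21}{4}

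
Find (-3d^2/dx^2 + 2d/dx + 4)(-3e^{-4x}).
156 e^{- 4 x}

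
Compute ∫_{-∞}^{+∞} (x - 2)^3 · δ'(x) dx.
-12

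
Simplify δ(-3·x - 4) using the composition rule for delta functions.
\frac{\delta(x + 4/3)}{3}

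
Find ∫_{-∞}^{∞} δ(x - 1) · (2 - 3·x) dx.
-1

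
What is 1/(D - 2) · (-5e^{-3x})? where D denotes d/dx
e^{- 3 x}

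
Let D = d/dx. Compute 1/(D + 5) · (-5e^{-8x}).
\frac{5 e^{- 8 x}}{3}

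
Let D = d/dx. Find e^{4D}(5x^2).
5 x^{2} + 40 x + 80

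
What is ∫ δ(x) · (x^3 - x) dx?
0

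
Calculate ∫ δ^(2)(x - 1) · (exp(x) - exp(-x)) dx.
2 \sinh{\left(1 \right)}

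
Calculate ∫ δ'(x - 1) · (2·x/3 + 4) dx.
- \frac{2}{3}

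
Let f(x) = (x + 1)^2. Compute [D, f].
2 x + 2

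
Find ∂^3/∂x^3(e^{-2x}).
- 8 e^{- 2 x}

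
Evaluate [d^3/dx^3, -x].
-3\frac{d^{2}}{dx^{2}}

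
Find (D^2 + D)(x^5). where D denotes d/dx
5 x^{3} \left(x + 4\right)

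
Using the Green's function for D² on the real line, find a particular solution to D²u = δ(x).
\frac{|x|}{2}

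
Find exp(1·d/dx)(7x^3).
7 x^{3} + 21 x^{2} + 21 x + 7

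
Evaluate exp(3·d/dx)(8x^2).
8 x^{2} + 48 x + 72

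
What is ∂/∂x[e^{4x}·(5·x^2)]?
10 x \left(2 x + 1\right) e^{4 x}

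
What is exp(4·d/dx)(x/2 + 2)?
\frac{x}{2} + 4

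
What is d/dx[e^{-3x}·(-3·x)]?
3 \left(3 x - 1\right) e^{- 3 x}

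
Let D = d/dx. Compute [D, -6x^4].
- 24 x^{3}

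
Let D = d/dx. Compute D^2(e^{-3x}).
9 e^{- 3 x}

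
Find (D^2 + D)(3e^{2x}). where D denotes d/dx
18 e^{2 x}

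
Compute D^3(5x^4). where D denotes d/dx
120 x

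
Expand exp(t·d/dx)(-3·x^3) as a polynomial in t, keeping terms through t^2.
3 x \left(- 3 t^{2} - 3 t x - x^{2}\right)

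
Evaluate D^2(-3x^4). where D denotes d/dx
- 36 x^{2}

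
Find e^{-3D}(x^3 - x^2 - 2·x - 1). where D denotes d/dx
x^{3} - 10 x^{2} + 31 x - 31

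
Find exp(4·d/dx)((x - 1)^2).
x^{2} + 6 x + 9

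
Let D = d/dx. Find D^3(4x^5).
240 x^{2}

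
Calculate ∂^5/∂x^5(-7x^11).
- 388080 x^{6}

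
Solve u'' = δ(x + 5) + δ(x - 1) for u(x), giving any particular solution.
\frac{|x + 5|}{2} + \frac{|x - 1|}{2}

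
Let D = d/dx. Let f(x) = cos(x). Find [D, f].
- \sin{\left(x \right)}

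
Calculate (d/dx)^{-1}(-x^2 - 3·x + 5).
- \frac{x^{3}}{3} - \frac{3 x^{2}}{2} + 5 x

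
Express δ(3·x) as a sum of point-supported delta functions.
\frac{\delta(x)}{3}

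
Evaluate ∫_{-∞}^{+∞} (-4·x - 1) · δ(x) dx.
-1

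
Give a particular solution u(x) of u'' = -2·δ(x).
-|x|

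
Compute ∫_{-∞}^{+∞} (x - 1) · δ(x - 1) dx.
0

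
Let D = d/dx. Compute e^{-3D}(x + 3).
x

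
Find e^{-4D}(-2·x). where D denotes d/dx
8 - 2 x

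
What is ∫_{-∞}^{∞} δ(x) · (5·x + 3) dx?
3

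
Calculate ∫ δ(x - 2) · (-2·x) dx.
-4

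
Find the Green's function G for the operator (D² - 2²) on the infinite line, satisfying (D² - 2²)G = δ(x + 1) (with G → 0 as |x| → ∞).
-\frac{e^{-2|x + 1|}}{4}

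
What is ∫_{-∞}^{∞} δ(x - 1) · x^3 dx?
1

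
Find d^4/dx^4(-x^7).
- 840 x^{3}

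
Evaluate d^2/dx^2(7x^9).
504 x^{7}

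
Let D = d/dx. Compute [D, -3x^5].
- 15 x^{4}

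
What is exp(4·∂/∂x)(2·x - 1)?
2 x + 7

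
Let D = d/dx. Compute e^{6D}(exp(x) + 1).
e^{x + 6} + 1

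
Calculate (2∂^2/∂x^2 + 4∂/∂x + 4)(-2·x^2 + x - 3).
- 8 x^{2} - 12 x - 16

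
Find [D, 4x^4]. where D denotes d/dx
16 x^{3}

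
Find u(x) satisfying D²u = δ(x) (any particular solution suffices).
\frac{|x|}{2}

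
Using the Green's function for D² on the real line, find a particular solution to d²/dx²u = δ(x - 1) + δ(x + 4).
\frac{|x - 1|}{2} + \frac{|x + 4|}{2}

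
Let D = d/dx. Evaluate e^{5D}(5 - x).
- x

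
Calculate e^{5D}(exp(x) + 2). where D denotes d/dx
e^{x + 5} + 2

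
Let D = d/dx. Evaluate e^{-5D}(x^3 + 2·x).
x^{3} - 15 x^{2} + 77 x - 135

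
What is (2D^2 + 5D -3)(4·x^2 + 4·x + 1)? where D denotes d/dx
- 12 x^{2} + 28 x + 33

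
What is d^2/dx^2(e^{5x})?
25 e^{5 x}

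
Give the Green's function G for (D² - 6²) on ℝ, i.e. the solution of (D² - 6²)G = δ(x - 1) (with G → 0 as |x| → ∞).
-\frac{e^{-6|x - 1|}}{12}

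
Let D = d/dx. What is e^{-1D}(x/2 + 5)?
\frac{x}{2} + \frac{9}{2}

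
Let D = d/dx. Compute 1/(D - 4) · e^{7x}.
\frac{e^{7 x}}{3}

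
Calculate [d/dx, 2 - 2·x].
-2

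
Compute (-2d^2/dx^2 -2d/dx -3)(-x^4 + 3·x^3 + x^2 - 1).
3 x^{4} - x^{3} + 3 x^{2} - 40 x - 1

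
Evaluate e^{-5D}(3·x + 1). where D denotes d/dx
3 x - 14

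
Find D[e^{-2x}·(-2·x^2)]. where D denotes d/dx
4 x \left(x - 1\right) e^{- 2 x}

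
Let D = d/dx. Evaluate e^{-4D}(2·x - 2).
2 x - 10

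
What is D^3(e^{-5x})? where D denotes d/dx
- 125 e^{- 5 x}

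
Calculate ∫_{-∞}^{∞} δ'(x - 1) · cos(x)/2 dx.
\frac{\sin{\left(1 \right)}}{2}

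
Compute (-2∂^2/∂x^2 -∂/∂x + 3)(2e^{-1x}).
4 e^{- x}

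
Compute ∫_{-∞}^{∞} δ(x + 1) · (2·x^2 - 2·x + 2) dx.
6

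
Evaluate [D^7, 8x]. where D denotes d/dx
56D^{6}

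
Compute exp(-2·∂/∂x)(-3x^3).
- 3 x^{3} + 18 x^{2} - 36 x + 24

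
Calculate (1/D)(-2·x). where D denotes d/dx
- x^{2}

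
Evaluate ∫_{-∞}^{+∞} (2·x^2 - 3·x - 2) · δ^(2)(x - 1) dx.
4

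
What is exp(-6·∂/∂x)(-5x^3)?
- 5 x^{3} + 90 x^{2} - 540 x + 1080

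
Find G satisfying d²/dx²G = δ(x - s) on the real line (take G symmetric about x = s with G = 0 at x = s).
\frac{|x - s|}{2}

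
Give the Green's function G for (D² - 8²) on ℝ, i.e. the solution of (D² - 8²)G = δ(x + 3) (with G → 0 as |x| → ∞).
-\frac{e^{-8|x + 3|}}{16}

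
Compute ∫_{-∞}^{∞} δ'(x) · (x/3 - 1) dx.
- \frac{1}{3}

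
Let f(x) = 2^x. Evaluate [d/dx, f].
2^{x} \log{\left(2 \right)}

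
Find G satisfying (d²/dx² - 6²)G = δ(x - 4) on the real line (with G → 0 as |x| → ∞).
-\frac{e^{-6|x - 4|}}{12}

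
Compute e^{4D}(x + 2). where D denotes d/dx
x + 6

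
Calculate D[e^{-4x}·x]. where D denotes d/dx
\left(1 - 4 x\right) e^{- 4 x}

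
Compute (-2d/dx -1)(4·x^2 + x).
- 4 x^{2} - 17 x - 2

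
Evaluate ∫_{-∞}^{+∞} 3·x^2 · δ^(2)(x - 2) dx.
6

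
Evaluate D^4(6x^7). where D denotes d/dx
5040 x^{3}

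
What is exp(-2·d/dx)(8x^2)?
8 x^{2} - 32 x + 32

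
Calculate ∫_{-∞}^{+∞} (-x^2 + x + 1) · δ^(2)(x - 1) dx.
-2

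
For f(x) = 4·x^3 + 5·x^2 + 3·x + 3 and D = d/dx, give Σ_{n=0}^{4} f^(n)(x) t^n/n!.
4 t^{3} + t^{2} \left(12 x + 5\right) + t \left(12 x^{2} + 10 x + 3\right) + 4 x^{3} + 5 x^{2} + 3 x + 3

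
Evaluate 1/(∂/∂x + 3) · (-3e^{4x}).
- \frac{3 e^{4 x}}{7}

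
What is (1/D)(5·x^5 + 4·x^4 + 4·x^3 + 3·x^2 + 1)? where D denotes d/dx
\frac{5 x^{6}}{6} + \frac{4 x^{5}}{5} + x^{4} + x^{3} + x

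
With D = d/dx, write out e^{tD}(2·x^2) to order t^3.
2 t^{2} + 4 t x + 2 x^{2}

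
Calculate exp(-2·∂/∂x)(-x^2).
- x^{2} + 4 x - 4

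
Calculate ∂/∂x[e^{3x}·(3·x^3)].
9 x^{2} \left(x + 1\right) e^{3 x}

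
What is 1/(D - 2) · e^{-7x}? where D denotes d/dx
- \frac{e^{- 7 x}}{9}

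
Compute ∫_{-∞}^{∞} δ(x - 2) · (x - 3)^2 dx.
1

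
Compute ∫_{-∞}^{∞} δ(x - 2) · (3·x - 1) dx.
5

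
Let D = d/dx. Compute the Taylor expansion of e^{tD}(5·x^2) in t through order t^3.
5 t^{2} + 10 t x + 5 x^{2}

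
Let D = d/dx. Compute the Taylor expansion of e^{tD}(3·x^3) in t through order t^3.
3 t^{3} + 9 t^{2} x + 9 t x^{2} + 3 x^{3}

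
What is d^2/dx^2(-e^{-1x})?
- e^{- x}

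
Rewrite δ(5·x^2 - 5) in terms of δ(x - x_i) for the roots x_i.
\frac{\delta(x - 1) + \delta(x + 1)}{10}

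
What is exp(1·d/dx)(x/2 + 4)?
\frac{x}{2} + \frac{9}{2}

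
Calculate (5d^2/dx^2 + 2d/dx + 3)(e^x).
10 e^{x}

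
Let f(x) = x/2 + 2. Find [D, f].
\frac{1}{2}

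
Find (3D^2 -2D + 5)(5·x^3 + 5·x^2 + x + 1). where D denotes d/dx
25 x^{3} - 5 x^{2} + 75 x + 33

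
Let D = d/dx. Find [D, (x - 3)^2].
2 x - 6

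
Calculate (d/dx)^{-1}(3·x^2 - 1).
x^{3} - x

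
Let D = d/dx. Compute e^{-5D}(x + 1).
x - 4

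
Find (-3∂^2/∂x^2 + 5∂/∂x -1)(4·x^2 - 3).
- 4 x^{2} + 40 x - 21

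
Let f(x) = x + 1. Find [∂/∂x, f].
1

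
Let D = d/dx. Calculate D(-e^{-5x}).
5 e^{- 5 x}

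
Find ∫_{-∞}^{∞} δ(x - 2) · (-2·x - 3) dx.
-7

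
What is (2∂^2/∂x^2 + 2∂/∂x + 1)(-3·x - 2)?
- 3 x - 8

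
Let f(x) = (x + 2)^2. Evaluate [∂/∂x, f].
2 x + 4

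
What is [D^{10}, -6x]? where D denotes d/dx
-60D^{9}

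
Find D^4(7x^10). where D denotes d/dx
35280 x^{6}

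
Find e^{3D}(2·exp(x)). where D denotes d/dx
2 e^{x + 3}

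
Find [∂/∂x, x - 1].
1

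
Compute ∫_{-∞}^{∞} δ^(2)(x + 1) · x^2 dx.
2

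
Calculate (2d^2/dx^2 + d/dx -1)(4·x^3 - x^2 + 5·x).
- 4 x^{3} + 13 x^{2} + 41 x + 1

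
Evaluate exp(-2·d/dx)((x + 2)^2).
x^{2}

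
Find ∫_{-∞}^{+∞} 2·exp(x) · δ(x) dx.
2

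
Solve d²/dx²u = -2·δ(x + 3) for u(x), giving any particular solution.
-|x + 3|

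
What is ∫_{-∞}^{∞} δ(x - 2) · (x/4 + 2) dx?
\frac{5}{2}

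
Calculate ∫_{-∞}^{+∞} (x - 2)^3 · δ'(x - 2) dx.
0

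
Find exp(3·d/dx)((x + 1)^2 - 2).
x^{2} + 8 x + 14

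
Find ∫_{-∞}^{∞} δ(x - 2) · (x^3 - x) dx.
6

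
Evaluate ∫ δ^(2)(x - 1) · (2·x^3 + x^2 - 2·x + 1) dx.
14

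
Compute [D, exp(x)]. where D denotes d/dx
e^{x}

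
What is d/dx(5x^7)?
35 x^{6}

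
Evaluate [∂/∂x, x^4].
4 x^{3}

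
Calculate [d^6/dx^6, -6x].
-36\frac{d^{5}}{dx^{5}}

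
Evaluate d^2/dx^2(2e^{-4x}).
32 e^{- 4 x}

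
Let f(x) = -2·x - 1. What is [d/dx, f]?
-2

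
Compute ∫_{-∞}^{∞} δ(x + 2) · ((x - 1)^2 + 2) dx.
11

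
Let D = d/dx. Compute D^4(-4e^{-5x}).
- 2500 e^{- 5 x}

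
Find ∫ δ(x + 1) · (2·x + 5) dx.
3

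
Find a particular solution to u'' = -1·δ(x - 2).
-\frac{|x - 2|}{2}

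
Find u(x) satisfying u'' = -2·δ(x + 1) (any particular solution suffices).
-|x + 1|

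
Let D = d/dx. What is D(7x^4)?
28 x^{3}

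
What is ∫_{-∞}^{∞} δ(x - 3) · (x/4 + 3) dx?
\frac{15}{4}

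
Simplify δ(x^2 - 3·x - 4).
\frac{\delta(x - 4) + \delta(x + 1)}{5}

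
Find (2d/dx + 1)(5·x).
5 x + 10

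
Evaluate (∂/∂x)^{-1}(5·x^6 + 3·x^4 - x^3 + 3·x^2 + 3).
\frac{5 x^{7}}{7} + \frac{3 x^{5}}{5} - \frac{x^{4}}{4} + x^{3} + 3 x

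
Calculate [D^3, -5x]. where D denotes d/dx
-15D^{2}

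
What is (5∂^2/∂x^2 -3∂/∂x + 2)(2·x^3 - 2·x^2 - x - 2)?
4 x^{3} - 22 x^{2} + 70 x - 21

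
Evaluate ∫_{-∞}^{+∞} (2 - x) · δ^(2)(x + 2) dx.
0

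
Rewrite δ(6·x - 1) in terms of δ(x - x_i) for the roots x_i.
\frac{\delta(x - 1/6)}{6}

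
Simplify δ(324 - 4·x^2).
\frac{\delta(x - 9) + \delta(x + 9)}{72}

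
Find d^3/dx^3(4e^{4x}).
256 e^{4 x}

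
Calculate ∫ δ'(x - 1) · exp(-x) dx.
e^{-1}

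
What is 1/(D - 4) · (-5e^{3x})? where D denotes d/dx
5 e^{3 x}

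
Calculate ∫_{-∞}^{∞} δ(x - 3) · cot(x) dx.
\cot{\left(3 \right)}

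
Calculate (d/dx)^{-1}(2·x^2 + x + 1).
\frac{2 x^{3}}{3} + \frac{x^{2}}{2} + x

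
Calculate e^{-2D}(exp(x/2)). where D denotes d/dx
e^{\frac{x}{2} - 1}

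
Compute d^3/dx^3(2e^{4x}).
128 e^{4 x}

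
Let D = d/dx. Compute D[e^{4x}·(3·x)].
\left(12 x + 3\right) e^{4 x}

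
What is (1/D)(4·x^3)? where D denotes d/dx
x^{4}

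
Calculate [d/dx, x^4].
4 x^{3}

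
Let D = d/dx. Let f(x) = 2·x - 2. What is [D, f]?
2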